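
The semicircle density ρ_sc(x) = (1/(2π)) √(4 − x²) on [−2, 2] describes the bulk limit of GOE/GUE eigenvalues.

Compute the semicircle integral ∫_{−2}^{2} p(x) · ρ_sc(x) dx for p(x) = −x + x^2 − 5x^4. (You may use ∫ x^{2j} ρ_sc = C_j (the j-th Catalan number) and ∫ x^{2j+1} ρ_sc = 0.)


Write p(x) = Σ a_i x^i, split into monomials and integrate each against ρ_sc separately.
Using ∫ x^{2j} ρ_sc = C_j = (1/(j+1)) C(2j, j) (Catalan numbers) and ∫ x^{2j+1} ρ_sc = 0 (odd monomials vanish by symmetry):
  i = 1 (odd): ∫ x^1 ρ_sc = 0 (vanishes)
  i = 2 (even): a_2 · C_{1} = 1 · 1 = 1
  i = 4 (even): a_4 · C_{2} = -5 · 2 = -10

Summing the contributions: ∫_{−2}^{2} p(x) ρ_sc(x) dx = 1 + (-10) = -9.


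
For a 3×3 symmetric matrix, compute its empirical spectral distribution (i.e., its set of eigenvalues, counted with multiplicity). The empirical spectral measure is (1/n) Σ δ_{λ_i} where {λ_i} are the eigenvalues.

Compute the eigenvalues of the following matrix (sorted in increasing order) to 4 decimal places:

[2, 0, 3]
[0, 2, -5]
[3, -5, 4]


Since M is real symmetric, all three eigenvalues are real; they are the roots of det(λI − M) = λ³ − (tr M) λ² + s λ − det M, where s is the sum of the principal 2×2 minors.
tr M = 2 + 2 + 4 = 8.
s = (2·2 − 0²) + (2·4 − 3²) + (2·4 − (-5)²) = 4 + (-1) + (-17) = -14.
det M (expand along row 1) = 2·(-17) − 0·15 + 3·(-6) = -52.
Characteristic polynomial: λ³ − 8λ² − 14λ + 52 = 0.
Substitute λ = y + (tr M)/3 = y + 2.666667 to remove the quadratic term: y³ + p·y + q = 0 with p = s − (tr M)²/3 = -35.333333 and q = −2(tr M)³/27 + (tr M)·s/3 − det M = -23.259259.
Three real roots ⇒ use the trigonometric (Viète) form: r = 2√(−p/3) = 6.863753, φ = arccos(3q/(p·r)) = arccos(0.287721) = 1.278950 rad.
y_k = r·cos(φ/3 − 2πk/3) for k = 0, 1, 2 gives y = 6.249413, -0.666667, -5.582746.
λ_k = y_k + 2.666667 gives λ = 8.9161, 2.0000, -2.9161 (check: the sum is 8.0000 = tr M).

Eigenvalues sorted in increasing order: [-2.9161, 2.0000, 8.9161].


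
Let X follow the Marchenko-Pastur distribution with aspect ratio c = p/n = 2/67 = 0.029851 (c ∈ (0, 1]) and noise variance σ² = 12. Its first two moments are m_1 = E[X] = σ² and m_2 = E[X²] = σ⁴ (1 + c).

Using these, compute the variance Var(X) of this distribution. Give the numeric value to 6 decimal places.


m_1 = E[X] = σ² = 12, so m_1² = 144.
m_2 = E[X²] = σ⁴ (1 + c) = 144 · (1 + 0.029851) = 144 · 1.029851 = 148.298507.
(Note m_2 − m_1² simplifies to c · σ⁴ = 0.029851 · 144.)

Var(X) = m_2 − m_1² = 148.298507 − 144 = 4.298507.


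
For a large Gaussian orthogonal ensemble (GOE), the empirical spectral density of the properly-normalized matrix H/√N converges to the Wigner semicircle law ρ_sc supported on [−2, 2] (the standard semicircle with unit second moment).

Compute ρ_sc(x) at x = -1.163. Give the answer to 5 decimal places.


ρ_sc(x) = (1/(2π)) √(4 − x²). With x = -1.163:
  4 − x² = 4 − (-1.163)² = 4 − 1.352569 = 2.647431.
  √(4 − x²) = 1.627093.
  1/(2π) = 0.159155.
  ρ_sc(-1.163) = 0.159155 · 1.627093 = 0.258960.

Rounded to 5 decimal places: ρ_sc(-1.163) ≈ 0.25896.


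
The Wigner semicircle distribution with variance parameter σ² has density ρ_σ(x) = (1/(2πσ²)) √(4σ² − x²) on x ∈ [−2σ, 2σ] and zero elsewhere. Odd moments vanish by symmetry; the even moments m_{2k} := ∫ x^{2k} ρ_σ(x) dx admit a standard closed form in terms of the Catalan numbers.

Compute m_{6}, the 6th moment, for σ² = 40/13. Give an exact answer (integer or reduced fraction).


By the scaled semicircle moment identity, m_{2k} = σ^{2k} · C_k with k = 3.
C_3 = (1/(k+1)) · C(2k, k) = (1/4) · C(6, 3) = (1/4) · 20 = 5.
σ^{2k} = (σ²)^k = (40/13)^3 = 64000/2197.

Therefore m_{6} = σ^{6} · C_3 = (64000/2197) · 5 = 320000/2197.


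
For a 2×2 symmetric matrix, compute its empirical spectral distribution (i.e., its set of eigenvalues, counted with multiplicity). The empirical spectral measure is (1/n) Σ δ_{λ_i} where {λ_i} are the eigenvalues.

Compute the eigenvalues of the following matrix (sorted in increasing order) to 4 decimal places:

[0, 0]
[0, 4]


Since M is real symmetric, both eigenvalues are real; they are the roots of det(λI − M) = λ² − (tr M) λ + det M.
tr M = 0 + 4 = 4.
det M = 0·4 − 0² = 0 − 0 = 0.
Characteristic polynomial: λ² − 4λ = 0.
Discriminant Δ = (tr M)² − 4·det M = 16 − 0 = 16; √Δ = 4.000000.
λ = (tr M ± √Δ)/2 = (4 ± 4.000000)/2, giving (tr M − √Δ)/2 = 0.0000 and (tr M + √Δ)/2 = 4.0000.

Eigenvalues sorted in increasing order: [0.0000, 4.0000].


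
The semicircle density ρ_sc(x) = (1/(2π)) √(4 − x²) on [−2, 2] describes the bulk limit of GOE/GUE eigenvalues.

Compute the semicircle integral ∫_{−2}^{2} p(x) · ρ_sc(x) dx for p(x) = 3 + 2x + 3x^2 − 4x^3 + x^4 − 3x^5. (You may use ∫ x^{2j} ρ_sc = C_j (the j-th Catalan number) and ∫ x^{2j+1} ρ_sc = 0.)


Write p(x) = Σ a_i x^i, split into monomials and integrate each against ρ_sc separately.
Using ∫ x^{2j} ρ_sc = C_j = (1/(j+1)) C(2j, j) (Catalan numbers) and ∫ x^{2j+1} ρ_sc = 0 (odd monomials vanish by symmetry):
  i = 0 (even): a_0 · C_{0} = 3 · 1 = 3
  i = 1 (odd): ∫ x^1 ρ_sc = 0 (vanishes)
  i = 2 (even): a_2 · C_{1} = 3 · 1 = 3
  i = 3 (odd): ∫ x^3 ρ_sc = 0 (vanishes)
  i = 4 (even): a_4 · C_{2} = 1 · 2 = 2
  i = 5 (odd): ∫ x^5 ρ_sc = 0 (vanishes)

Summing the contributions: ∫_{−2}^{2} p(x) ρ_sc(x) dx = 3 + 3 + 2 = 8.


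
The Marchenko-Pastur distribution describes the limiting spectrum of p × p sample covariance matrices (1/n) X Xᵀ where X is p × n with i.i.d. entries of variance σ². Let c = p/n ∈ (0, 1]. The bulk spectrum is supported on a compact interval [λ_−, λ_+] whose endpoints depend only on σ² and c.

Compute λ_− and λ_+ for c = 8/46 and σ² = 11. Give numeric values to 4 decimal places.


c = 8/46 = 0.173913; √c = 0.417029.
λ_− = σ² (1 − √c)² = 11 · (1 − 0.417029)² = 11 · (0.582971)² = 3.738409.
λ_+ = σ² (1 + √c)² = 11 · (1 + 0.417029)² = 11 · (1.417029)² = 22.087678.

Rounded to 4 decimal places: λ_− ≈ 3.7384, λ_+ ≈ 22.0877.


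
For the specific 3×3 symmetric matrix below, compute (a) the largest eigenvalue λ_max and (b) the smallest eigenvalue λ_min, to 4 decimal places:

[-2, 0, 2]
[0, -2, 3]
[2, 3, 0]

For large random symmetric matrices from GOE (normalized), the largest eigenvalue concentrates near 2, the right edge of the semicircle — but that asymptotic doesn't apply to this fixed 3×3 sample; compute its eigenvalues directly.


Since M is real symmetric, all three eigenvalues are real; they are the roots of det(λI − M) = λ³ − (tr M) λ² + s λ − det M, where s is the sum of the principal 2×2 minors.
tr M = -2 + (-2) + 0 = -4.
s = ((-2)·(-2) − 0²) + ((-2)·0 − 2²) + ((-2)·0 − 3²) = 4 + (-4) + (-9) = -9.
det M (expand along row 1) = (-2)·(-9) − 0·(-6) + 2·4 = 26.
Characteristic polynomial: λ³ + 4λ² − 9λ − 26 = 0.
Substitute λ = y + (tr M)/3 = y − 1.333333 to remove the quadratic term: y³ + p·y + q = 0 with p = s − (tr M)²/3 = -14.333333 and q = −2(tr M)³/27 + (tr M)·s/3 − det M = -9.259259.
Three real roots ⇒ use the trigonometric (Viète) form: r = 2√(−p/3) = 4.371626, φ = arccos(3q/(p·r)) = arccos(0.443310) = 1.111509 rad.
y_k = r·cos(φ/3 − 2πk/3) for k = 0, 1, 2 gives y = 4.074991, -0.666667, -3.408324.
λ_k = y_k − 1.333333 gives λ = 2.7417, -2.0000, -4.7417 (check: the sum is -4.0000 = tr M).

Hence λ_max = 2.7417 and λ_min = -4.7417.


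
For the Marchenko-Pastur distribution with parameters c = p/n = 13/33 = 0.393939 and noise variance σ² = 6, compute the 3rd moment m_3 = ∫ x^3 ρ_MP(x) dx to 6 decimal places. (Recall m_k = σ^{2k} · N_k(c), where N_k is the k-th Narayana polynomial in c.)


E[X³] = σ⁶ (1 + 3c + c²) (third MP moment). With σ² = 6 (so σ⁶ = 216) and c = 13/33 = 0.393939: E[X³] = 216 · (1 + 3·0.393939 + (0.393939)²) = 216 · 2.337006.

So E[X^3] = 504.793388.


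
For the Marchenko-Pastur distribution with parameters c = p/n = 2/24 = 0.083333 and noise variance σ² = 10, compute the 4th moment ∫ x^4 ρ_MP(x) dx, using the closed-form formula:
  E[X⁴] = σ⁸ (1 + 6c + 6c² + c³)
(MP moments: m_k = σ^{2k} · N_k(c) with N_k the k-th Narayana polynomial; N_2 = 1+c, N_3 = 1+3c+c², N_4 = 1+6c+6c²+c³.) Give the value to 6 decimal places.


E[X⁴] = σ⁸ (1 + 6c + 6c² + c³) (fourth MP moment). With σ² = 10 (so σ⁸ = 10000) and c = 2/24 = 0.083333: E[X⁴] = 10000 · (1 + 6·0.083333 + 6·(0.083333)² + (0.083333)³) = 10000 · 1.542245.

So E[X^4] = 15422.453704.


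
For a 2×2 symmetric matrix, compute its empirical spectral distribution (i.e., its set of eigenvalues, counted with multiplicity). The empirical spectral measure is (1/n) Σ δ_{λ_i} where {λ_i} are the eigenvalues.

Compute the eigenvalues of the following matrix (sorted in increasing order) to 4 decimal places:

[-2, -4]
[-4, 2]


Since M is real symmetric, both eigenvalues are real; they are the roots of det(λI − M) = λ² − (tr M) λ + det M.
tr M = -2 + 2 = 0.
det M = (-2)·2 − (-4)² = -4 − 16 = -20.
Characteristic polynomial: λ² − 20 = 0.
Discriminant Δ = (tr M)² − 4·det M = 0 − (-80) = 80; √Δ = 8.944272.
λ = (tr M ± √Δ)/2 = (0 ± 8.944272)/2, giving (tr M − √Δ)/2 = -4.4721 and (tr M + √Δ)/2 = 4.4721.

Eigenvalues sorted in increasing order: [-4.4721, 4.4721].


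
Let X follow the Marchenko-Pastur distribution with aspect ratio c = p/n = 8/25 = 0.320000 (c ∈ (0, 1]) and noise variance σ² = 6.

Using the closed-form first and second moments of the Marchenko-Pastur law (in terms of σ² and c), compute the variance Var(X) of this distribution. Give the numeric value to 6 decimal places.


Recall the MP moments m_1 = E[X] = σ² and m_2 = E[X²] = σ⁴ (1 + c).
m_1 = E[X] = σ² = 6, so m_1² = 36.
m_2 = E[X²] = σ⁴ (1 + c) = 36 · (1 + 0.320000) = 36 · 1.320000 = 47.520000.
(Note m_2 − m_1² simplifies to c · σ⁴ = 0.320000 · 36.)

Var(X) = m_2 − m_1² = 47.520000 − 36 = 11.520000.


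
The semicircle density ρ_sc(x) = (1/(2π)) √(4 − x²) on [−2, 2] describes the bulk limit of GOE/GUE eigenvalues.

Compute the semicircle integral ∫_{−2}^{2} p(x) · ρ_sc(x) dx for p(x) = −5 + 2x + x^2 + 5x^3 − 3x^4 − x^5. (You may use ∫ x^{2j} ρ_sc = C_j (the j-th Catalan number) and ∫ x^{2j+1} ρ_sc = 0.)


Write p(x) = Σ a_i x^i, split into monomials and integrate each against ρ_sc separately.
Using ∫ x^{2j} ρ_sc = C_j = (1/(j+1)) C(2j, j) (Catalan numbers) and ∫ x^{2j+1} ρ_sc = 0 (odd monomials vanish by symmetry):
  i = 0 (even): a_0 · C_{0} = -5 · 1 = -5
  i = 1 (odd): ∫ x^1 ρ_sc = 0 (vanishes)
  i = 2 (even): a_2 · C_{1} = 1 · 1 = 1
  i = 3 (odd): ∫ x^3 ρ_sc = 0 (vanishes)
  i = 4 (even): a_4 · C_{2} = -3 · 2 = -6
  i = 5 (odd): ∫ x^5 ρ_sc = 0 (vanishes)

Summing the contributions: ∫_{−2}^{2} p(x) ρ_sc(x) dx = (-5) + 1 + (-6) = -10.


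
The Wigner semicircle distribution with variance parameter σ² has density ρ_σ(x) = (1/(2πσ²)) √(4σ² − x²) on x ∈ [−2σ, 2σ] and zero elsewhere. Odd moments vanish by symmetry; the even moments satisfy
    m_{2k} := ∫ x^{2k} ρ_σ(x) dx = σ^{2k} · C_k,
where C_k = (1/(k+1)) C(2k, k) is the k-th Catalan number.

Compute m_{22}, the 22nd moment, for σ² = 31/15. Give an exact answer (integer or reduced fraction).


By the scaled semicircle moment identity, m_{2k} = σ^{2k} · C_k with k = 11.
C_11 = (1/(k+1)) · C(2k, k) = (1/12) · C(22, 11) = (1/12) · 705432 = 58786.
σ^{2k} = (σ²)^k = (31/15)^11 = 25408476896404831/8649755859375.

Therefore m_{22} = σ^{22} · C_11 = (25408476896404831/8649755859375) · 58786 = 1493662722832054395166/8649755859375.


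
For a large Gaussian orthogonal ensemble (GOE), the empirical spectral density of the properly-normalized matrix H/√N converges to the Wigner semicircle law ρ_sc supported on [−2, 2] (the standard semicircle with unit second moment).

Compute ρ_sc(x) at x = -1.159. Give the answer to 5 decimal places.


ρ_sc(x) = (1/(2π)) √(4 − x²). With x = -1.159:
  4 − x² = 4 − (-1.159)² = 4 − 1.343281 = 2.656719.
  √(4 − x²) = 1.629944.
  1/(2π) = 0.159155.
  ρ_sc(-1.159) = 0.159155 · 1.629944 = 0.259414.

Rounded to 5 decimal places: ρ_sc(-1.159) ≈ 0.25941.


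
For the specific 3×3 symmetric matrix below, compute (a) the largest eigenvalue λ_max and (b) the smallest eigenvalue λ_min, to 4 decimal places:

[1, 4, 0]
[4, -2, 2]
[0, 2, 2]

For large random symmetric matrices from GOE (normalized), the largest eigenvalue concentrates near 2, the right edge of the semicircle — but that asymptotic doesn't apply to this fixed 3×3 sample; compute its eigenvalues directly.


Since M is real symmetric, all three eigenvalues are real; they are the roots of det(λI − M) = λ³ − (tr M) λ² + s λ − det M, where s is the sum of the principal 2×2 minors.
tr M = 1 + (-2) + 2 = 1.
s = (1·(-2) − 4²) + (1·2 − 0²) + ((-2)·2 − 2²) = -18 + 2 + (-8) = -24.
det M (expand along row 1) = 1·(-8) − 4·8 + 0·8 = -40.
Characteristic polynomial: λ³ − λ² − 24λ + 40 = 0.
Substitute λ = y + (tr M)/3 = y + 0.333333 to remove the quadratic term: y³ + p·y + q = 0 with p = s − (tr M)²/3 = -24.333333 and q = −2(tr M)³/27 + (tr M)·s/3 − det M = 31.925926.
Three real roots ⇒ use the trigonometric (Viète) form: r = 2√(−p/3) = 5.696002, φ = arccos(3q/(p·r)) = arccos(-0.691024) = 2.333701 rad.
y_k = r·cos(φ/3 − 2πk/3) for k = 0, 1, 2 gives y = 4.057768, 1.432940, -5.490708.
λ_k = y_k + 0.333333 gives λ = 4.3911, 1.7663, -5.1574 (check: the sum is 1.0000 = tr M).

Hence λ_max = 4.3911 and λ_min = -5.1574.


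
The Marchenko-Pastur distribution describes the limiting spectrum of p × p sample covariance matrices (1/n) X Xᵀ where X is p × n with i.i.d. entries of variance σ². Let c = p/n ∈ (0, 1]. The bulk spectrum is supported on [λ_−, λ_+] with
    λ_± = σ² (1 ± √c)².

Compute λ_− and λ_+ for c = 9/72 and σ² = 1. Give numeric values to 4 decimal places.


c = 9/72 = 0.125000; √c = 0.353553.
λ_− = σ² (1 − √c)² = 1 · (1 − 0.353553)² = 1 · (0.646447)² = 0.417893.
λ_+ = σ² (1 + √c)² = 1 · (1 + 0.353553)² = 1 · (1.353553)² = 1.832107.

Rounded to 4 decimal places: λ_− ≈ 0.4179, λ_+ ≈ 1.8321.


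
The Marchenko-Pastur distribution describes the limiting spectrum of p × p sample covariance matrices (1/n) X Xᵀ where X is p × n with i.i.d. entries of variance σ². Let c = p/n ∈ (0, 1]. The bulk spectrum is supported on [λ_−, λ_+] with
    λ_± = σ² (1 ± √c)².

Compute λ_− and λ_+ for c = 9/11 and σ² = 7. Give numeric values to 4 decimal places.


c = 9/11 = 0.818182; √c = 0.904534.
λ_− = σ² (1 − √c)² = 7 · (1 − 0.904534)² = 7 · (0.095466)² = 0.063796.
λ_+ = σ² (1 + √c)² = 7 · (1 + 0.904534)² = 7 · (1.904534)² = 25.390749.

Rounded to 4 decimal places: λ_− ≈ 0.0638, λ_+ ≈ 25.3907.


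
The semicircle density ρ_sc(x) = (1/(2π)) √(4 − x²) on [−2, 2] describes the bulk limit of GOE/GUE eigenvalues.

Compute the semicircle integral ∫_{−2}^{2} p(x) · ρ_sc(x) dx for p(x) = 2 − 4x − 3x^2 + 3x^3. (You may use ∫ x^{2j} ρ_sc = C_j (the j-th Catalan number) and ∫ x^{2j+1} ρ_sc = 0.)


Write p(x) = Σ a_i x^i, split into monomials and integrate each against ρ_sc separately.
Using ∫ x^{2j} ρ_sc = C_j = (1/(j+1)) C(2j, j) (Catalan numbers) and ∫ x^{2j+1} ρ_sc = 0 (odd monomials vanish by symmetry):
  i = 0 (even): a_0 · C_{0} = 2 · 1 = 2
  i = 1 (odd): ∫ x^1 ρ_sc = 0 (vanishes)
  i = 2 (even): a_2 · C_{1} = -3 · 1 = -3
  i = 3 (odd): ∫ x^3 ρ_sc = 0 (vanishes)

Summing the contributions: ∫_{−2}^{2} p(x) ρ_sc(x) dx = 2 + (-3) = -1.


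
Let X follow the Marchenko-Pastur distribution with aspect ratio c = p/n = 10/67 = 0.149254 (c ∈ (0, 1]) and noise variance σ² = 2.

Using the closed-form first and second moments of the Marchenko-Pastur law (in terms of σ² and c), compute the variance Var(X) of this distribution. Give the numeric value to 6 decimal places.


Recall the MP moments m_1 = E[X] = σ² and m_2 = E[X²] = σ⁴ (1 + c).
m_1 = E[X] = σ² = 2, so m_1² = 4.
m_2 = E[X²] = σ⁴ (1 + c) = 4 · (1 + 0.149254) = 4 · 1.149254 = 4.597015.
(Note m_2 − m_1² simplifies to c · σ⁴ = 0.149254 · 4.)

Var(X) = m_2 − m_1² = 4.597015 − 4 = 0.597015.


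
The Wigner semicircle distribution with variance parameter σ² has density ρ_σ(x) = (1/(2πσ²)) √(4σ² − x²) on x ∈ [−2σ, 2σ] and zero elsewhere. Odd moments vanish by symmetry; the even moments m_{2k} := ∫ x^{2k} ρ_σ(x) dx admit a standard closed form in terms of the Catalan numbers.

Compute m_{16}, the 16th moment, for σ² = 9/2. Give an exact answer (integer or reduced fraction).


By the scaled semicircle moment identity, m_{2k} = σ^{2k} · C_k with k = 8.
C_8 = (1/(k+1)) · C(2k, k) = (1/9) · C(16, 8) = (1/9) · 12870 = 1430.
σ^{2k} = (σ²)^k = (9/2)^8 = 43046721/256.

Therefore m_{16} = σ^{16} · C_8 = (43046721/256) · 1430 = 30778405515/128.


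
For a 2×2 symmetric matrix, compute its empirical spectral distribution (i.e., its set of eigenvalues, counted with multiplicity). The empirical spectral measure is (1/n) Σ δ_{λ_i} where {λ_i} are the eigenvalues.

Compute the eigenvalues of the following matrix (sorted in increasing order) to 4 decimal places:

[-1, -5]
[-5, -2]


Since M is real symmetric, both eigenvalues are real; they are the roots of det(λI − M) = λ² − (tr M) λ + det M.
tr M = -1 + (-2) = -3.
det M = (-1)·(-2) − (-5)² = 2 − 25 = -23.
Characteristic polynomial: λ² + 3λ − 23 = 0.
Discriminant Δ = (tr M)² − 4·det M = 9 − (-92) = 101; √Δ = 10.049876.
λ = (tr M ± √Δ)/2 = (-3 ± 10.049876)/2, giving (tr M − √Δ)/2 = -6.5249 and (tr M + √Δ)/2 = 3.5249.

Eigenvalues sorted in increasing order: [-6.5249, 3.5249].


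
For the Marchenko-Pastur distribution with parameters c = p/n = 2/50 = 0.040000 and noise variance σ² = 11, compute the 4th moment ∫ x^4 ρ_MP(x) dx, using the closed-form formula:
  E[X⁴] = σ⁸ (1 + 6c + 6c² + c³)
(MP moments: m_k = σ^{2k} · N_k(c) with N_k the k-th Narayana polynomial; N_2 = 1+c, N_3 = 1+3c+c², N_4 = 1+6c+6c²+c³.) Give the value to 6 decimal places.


E[X⁴] = σ⁸ (1 + 6c + 6c² + c³) (fourth MP moment). With σ² = 11 (so σ⁸ = 14641) and c = 2/50 = 0.040000: E[X⁴] = 14641 · (1 + 6·0.040000 + 6·(0.040000)² + (0.040000)³) = 14641 · 1.249664.

So E[X^4] = 18296.330624.


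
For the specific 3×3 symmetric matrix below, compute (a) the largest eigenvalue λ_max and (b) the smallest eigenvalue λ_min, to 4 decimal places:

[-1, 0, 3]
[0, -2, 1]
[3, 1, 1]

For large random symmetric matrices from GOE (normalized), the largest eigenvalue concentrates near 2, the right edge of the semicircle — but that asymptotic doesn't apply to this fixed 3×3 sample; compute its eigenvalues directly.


Since M is real symmetric, all three eigenvalues are real; they are the roots of det(λI − M) = λ³ − (tr M) λ² + s λ − det M, where s is the sum of the principal 2×2 minors.
tr M = -1 + (-2) + 1 = -2.
s = ((-1)·(-2) − 0²) + ((-1)·1 − 3²) + ((-2)·1 − 1²) = 2 + (-10) + (-3) = -11.
det M (expand along row 1) = (-1)·(-3) − 0·(-3) + 3·6 = 21.
Characteristic polynomial: λ³ + 2λ² − 11λ − 21 = 0.
Substitute λ = y + (tr M)/3 = y − 0.666667 to remove the quadratic term: y³ + p·y + q = 0 with p = s − (tr M)²/3 = -12.333333 and q = −2(tr M)³/27 + (tr M)·s/3 − det M = -13.074074.
Three real roots ⇒ use the trigonometric (Viète) form: r = 2√(−p/3) = 4.055175, φ = arccos(3q/(p·r)) = arccos(0.784228) = 0.669346 rad.
y_k = r·cos(φ/3 − 2πk/3) for k = 0, 1, 2 gives y = 3.954659, -1.200259, -2.754400.
λ_k = y_k − 0.666667 gives λ = 3.2880, -1.8669, -3.4211 (check: the sum is -2.0000 = tr M).

Hence λ_max = 3.2880 and λ_min = -3.4211.


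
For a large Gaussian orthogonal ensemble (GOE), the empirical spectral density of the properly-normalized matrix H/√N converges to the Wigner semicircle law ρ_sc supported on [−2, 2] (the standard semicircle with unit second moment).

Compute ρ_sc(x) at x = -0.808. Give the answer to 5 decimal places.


ρ_sc(x) = (1/(2π)) √(4 − x²). With x = -0.808:
  4 − x² = 4 − (-0.808)² = 4 − 0.652864 = 3.347136.
  √(4 − x²) = 1.829518.
  1/(2π) = 0.159155.
  ρ_sc(-0.808) = 0.159155 · 1.829518 = 0.291177.

Rounded to 5 decimal places: ρ_sc(-0.808) ≈ 0.29118.


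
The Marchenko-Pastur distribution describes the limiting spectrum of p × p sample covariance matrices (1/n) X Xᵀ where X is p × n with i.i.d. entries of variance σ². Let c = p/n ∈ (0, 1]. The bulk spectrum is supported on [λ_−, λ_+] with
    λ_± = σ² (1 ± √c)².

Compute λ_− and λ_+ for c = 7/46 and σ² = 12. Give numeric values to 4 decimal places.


c = 7/46 = 0.152174; √c = 0.390095.
λ_− = σ² (1 − √c)² = 12 · (1 − 0.390095)² = 12 · (0.609905)² = 4.463813.
λ_+ = σ² (1 + √c)² = 12 · (1 + 0.390095)² = 12 · (1.390095)² = 23.188361.

Rounded to 4 decimal places: λ_− ≈ 4.4638, λ_+ ≈ 23.1884.


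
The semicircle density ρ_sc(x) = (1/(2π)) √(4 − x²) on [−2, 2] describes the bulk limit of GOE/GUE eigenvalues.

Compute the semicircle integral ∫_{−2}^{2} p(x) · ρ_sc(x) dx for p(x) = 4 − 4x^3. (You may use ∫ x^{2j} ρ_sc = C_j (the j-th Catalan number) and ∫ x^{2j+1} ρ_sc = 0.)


Write p(x) = Σ a_i x^i, split into monomials and integrate each against ρ_sc separately.
Using ∫ x^{2j} ρ_sc = C_j = (1/(j+1)) C(2j, j) (Catalan numbers) and ∫ x^{2j+1} ρ_sc = 0 (odd monomials vanish by symmetry):
  i = 0 (even): a_0 · C_{0} = 4 · 1 = 4
  i = 3 (odd): ∫ x^3 ρ_sc = 0 (vanishes)

Summing the contributions: ∫_{−2}^{2} p(x) ρ_sc(x) dx = 4.


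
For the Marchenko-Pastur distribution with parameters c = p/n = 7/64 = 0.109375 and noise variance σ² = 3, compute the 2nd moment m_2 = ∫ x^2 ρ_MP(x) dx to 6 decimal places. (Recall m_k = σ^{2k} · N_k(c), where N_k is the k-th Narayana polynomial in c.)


E[X²] = σ⁴ (1 + c) (second MP moment). With σ² = 3 (so σ⁴ = 9) and c = 7/64 = 0.109375: E[X²] = 9 · (1 + 0.109375) = 9 · 1.109375.

So E[X^2] = 9.984375.


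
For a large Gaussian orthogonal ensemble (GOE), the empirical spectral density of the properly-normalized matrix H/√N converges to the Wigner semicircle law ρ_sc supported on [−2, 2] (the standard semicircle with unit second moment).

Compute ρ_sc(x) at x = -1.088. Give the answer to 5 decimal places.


ρ_sc(x) = (1/(2π)) √(4 − x²). With x = -1.088:
  4 − x² = 4 − (-1.088)² = 4 − 1.183744 = 2.816256.
  √(4 − x²) = 1.678170.
  1/(2π) = 0.159155.
  ρ_sc(-1.088) = 0.159155 · 1.678170 = 0.267089.

Rounded to 5 decimal places: ρ_sc(-1.088) ≈ 0.26709.


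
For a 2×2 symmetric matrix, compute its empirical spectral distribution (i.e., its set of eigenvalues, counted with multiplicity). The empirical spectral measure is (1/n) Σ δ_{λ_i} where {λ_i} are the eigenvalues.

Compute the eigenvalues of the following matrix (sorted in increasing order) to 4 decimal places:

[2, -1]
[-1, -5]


Since M is real symmetric, both eigenvalues are real; they are the roots of det(λI − M) = λ² − (tr M) λ + det M.
tr M = 2 + (-5) = -3.
det M = 2·(-5) − (-1)² = -10 − 1 = -11.
Characteristic polynomial: λ² + 3λ − 11 = 0.
Discriminant Δ = (tr M)² − 4·det M = 9 − (-44) = 53; √Δ = 7.280110.
λ = (tr M ± √Δ)/2 = (-3 ± 7.280110)/2, giving (tr M − √Δ)/2 = -5.1401 and (tr M + √Δ)/2 = 2.1401.

Eigenvalues sorted in increasing order: [-5.1401, 2.1401].


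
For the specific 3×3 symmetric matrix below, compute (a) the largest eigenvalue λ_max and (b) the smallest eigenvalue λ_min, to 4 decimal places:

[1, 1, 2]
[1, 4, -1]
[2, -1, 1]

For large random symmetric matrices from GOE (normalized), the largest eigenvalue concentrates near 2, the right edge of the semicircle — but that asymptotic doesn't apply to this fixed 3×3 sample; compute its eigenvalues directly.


Since M is real symmetric, all three eigenvalues are real; they are the roots of det(λI − M) = λ³ − (tr M) λ² + s λ − det M, where s is the sum of the principal 2×2 minors.
tr M = 1 + 4 + 1 = 6.
s = (1·4 − 1²) + (1·1 − 2²) + (4·1 − (-1)²) = 3 + (-3) + 3 = 3.
det M (expand along row 1) = 1·3 − 1·3 + 2·(-9) = -18.
Characteristic polynomial: λ³ − 6λ² + 3λ + 18 = 0.
Substitute λ = y + (tr M)/3 = y + 2.000000 to remove the quadratic term: y³ + p·y + q = 0 with p = s − (tr M)²/3 = -9.000000 and q = −2(tr M)³/27 + (tr M)·s/3 − det M = 8.000000.
Three real roots ⇒ use the trigonometric (Viète) form: r = 2√(−p/3) = 3.464102, φ = arccos(3q/(p·r)) = arccos(-0.769800) = 2.449325 rad.
y_k = r·cos(φ/3 − 2πk/3) for k = 0, 1, 2 gives y = 2.372281, 1.000000, -3.372281.
λ_k = y_k + 2.000000 gives λ = 4.3723, 3.0000, -1.3723 (check: the sum is 6.0000 = tr M).

Hence λ_max = 4.3723 and λ_min = -1.3723.


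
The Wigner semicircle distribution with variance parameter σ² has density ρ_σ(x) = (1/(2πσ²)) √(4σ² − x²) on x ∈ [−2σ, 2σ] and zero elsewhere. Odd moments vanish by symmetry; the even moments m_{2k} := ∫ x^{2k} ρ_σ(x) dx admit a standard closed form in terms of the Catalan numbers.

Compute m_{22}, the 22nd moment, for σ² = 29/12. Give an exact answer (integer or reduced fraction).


By the scaled semicircle moment identity, m_{2k} = σ^{2k} · C_k with k = 11.
C_11 = (1/(k+1)) · C(2k, k) = (1/12) · C(22, 11) = (1/12) · 705432 = 58786.
σ^{2k} = (σ²)^k = (29/12)^11 = 12200509765705829/743008370688.

Therefore m_{22} = σ^{22} · C_11 = (12200509765705829/743008370688) · 58786 = 358609583543391431797/371504185344.


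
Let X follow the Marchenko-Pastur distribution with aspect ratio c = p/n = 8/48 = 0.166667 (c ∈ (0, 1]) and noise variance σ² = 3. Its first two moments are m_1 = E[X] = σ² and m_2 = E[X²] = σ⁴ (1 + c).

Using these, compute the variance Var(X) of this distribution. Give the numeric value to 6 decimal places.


m_1 = E[X] = σ² = 3, so m_1² = 9.
m_2 = E[X²] = σ⁴ (1 + c) = 9 · (1 + 0.166667) = 9 · 1.166667 = 10.500000.
(Note m_2 − m_1² simplifies to c · σ⁴ = 0.166667 · 9.)

Var(X) = m_2 − m_1² = 10.500000 − 9 = 1.500000.


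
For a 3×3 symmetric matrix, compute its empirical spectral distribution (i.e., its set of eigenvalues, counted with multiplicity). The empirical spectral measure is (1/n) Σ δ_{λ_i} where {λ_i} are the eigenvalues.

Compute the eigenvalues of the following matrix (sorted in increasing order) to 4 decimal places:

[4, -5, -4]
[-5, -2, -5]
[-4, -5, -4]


Since M is real symmetric, all three eigenvalues are real; they are the roots of det(λI − M) = λ³ − (tr M) λ² + s λ − det M, where s is the sum of the principal 2×2 minors.
tr M = 4 + (-2) + (-4) = -2.
s = (4·(-2) − (-5)²) + (4·(-4) − (-4)²) + ((-2)·(-4) − (-5)²) = -33 + (-32) + (-17) = -82.
det M (expand along row 1) = 4·(-17) − (-5)·0 + (-4)·17 = -136.
Characteristic polynomial: λ³ + 2λ² − 82λ + 136 = 0.
Substitute λ = y + (tr M)/3 = y − 0.666667 to remove the quadratic term: y³ + p·y + q = 0 with p = s − (tr M)²/3 = -83.333333 and q = −2(tr M)³/27 + (tr M)·s/3 − det M = 191.259259.
Three real roots ⇒ use the trigonometric (Viète) form: r = 2√(−p/3) = 10.540926, φ = arccos(3q/(p·r)) = arccos(-0.653200) = 2.282599 rad.
y_k = r·cos(φ/3 − 2πk/3) for k = 0, 1, 2 gives y = 7.634147, 2.477621, -10.111768.
λ_k = y_k − 0.666667 gives λ = 6.9675, 1.8110, -10.7784 (check: the sum is -2.0000 = tr M).

Eigenvalues sorted in increasing order: [-10.7784, 1.8110, 6.9675].


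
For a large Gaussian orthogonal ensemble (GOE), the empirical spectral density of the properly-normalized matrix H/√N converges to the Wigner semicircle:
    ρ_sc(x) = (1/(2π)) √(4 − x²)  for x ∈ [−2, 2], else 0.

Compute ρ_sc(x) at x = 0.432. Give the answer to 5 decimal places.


ρ_sc(x) = (1/(2π)) √(4 − x²). With x = 0.432:
  4 − x² = 4 − (0.432)² = 4 − 0.186624 = 3.813376.
  √(4 − x²) = 1.952787.
  1/(2π) = 0.159155.
  ρ_sc(0.432) = 0.159155 · 1.952787 = 0.310796.

Rounded to 5 decimal places: ρ_sc(0.432) ≈ 0.31080.


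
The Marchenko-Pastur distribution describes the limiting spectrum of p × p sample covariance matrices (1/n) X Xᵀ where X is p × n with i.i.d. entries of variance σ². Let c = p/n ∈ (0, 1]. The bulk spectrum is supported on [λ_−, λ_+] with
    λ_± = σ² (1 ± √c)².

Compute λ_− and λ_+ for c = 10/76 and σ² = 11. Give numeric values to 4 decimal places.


c = 10/76 = 0.131579; √c = 0.362738.
λ_− = σ² (1 − √c)² = 11 · (1 − 0.362738)² = 11 · (0.637262)² = 4.467130.
λ_+ = σ² (1 + √c)² = 11 · (1 + 0.362738)² = 11 · (1.362738)² = 20.427607.

Rounded to 4 decimal places: λ_− ≈ 4.4671, λ_+ ≈ 20.4276.


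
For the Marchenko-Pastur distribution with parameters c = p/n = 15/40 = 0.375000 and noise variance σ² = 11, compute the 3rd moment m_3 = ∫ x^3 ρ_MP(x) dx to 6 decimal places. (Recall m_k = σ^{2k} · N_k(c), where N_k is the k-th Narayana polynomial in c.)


E[X³] = σ⁶ (1 + 3c + c²) (third MP moment). With σ² = 11 (so σ⁶ = 1331) and c = 15/40 = 0.375000: E[X³] = 1331 · (1 + 3·0.375000 + (0.375000)²) = 1331 · 2.265625.

So E[X^3] = 3015.546875.


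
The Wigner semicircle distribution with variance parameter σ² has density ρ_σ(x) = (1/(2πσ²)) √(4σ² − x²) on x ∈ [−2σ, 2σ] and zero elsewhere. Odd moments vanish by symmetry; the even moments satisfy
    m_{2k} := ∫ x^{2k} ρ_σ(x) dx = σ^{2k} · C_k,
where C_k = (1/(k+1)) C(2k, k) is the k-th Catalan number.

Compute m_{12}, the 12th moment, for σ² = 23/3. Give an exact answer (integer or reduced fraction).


By the scaled semicircle moment identity, m_{2k} = σ^{2k} · C_k with k = 6.
C_6 = (1/(k+1)) · C(2k, k) = (1/7) · C(12, 6) = (1/7) · 924 = 132.
σ^{2k} = (σ²)^k = (23/3)^6 = 148035889/729.

Therefore m_{12} = σ^{12} · C_6 = (148035889/729) · 132 = 6513579116/243.


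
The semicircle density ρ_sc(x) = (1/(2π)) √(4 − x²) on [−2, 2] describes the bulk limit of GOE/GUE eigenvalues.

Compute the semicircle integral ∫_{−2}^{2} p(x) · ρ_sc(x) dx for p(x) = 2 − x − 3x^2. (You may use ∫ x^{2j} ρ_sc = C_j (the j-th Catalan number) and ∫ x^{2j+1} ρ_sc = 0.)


Write p(x) = Σ a_i x^i, split into monomials and integrate each against ρ_sc separately.
Using ∫ x^{2j} ρ_sc = C_j = (1/(j+1)) C(2j, j) (Catalan numbers) and ∫ x^{2j+1} ρ_sc = 0 (odd monomials vanish by symmetry):
  i = 0 (even): a_0 · C_{0} = 2 · 1 = 2
  i = 1 (odd): ∫ x^1 ρ_sc = 0 (vanishes)
  i = 2 (even): a_2 · C_{1} = -3 · 1 = -3

Summing the contributions: ∫_{−2}^{2} p(x) ρ_sc(x) dx = 2 + (-3) = -1.


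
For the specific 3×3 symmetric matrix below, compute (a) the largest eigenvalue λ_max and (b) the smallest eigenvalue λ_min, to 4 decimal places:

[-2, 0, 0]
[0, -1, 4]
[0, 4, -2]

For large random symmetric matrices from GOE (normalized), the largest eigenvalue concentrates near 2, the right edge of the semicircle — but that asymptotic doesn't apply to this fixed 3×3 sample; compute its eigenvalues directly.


Since M is real symmetric, all three eigenvalues are real; they are the roots of det(λI − M) = λ³ − (tr M) λ² + s λ − det M, where s is the sum of the principal 2×2 minors.
tr M = -2 + (-1) + (-2) = -5.
s = ((-2)·(-1) − 0²) + ((-2)·(-2) − 0²) + ((-1)·(-2) − 4²) = 2 + 4 + (-14) = -8.
det M (expand along row 1) = (-2)·(-14) − 0·0 + 0·0 = 28.
Characteristic polynomial: λ³ + 5λ² − 8λ − 28 = 0.
Substitute λ = y + (tr M)/3 = y − 1.666667 to remove the quadratic term: y³ + p·y + q = 0 with p = s − (tr M)²/3 = -16.333333 and q = −2(tr M)³/27 + (tr M)·s/3 − det M = -5.407407.
Three real roots ⇒ use the trigonometric (Viète) form: r = 2√(−p/3) = 4.666667, φ = arccos(3q/(p·r)) = arccos(0.212828) = 1.356328 rad.
y_k = r·cos(φ/3 − 2πk/3) for k = 0, 1, 2 gives y = 4.197796, -0.333333, -3.864462.
λ_k = y_k − 1.666667 gives λ = 2.5311, -2.0000, -5.5311 (check: the sum is -5.0000 = tr M).

Hence λ_max = 2.5311 and λ_min = -5.5311.


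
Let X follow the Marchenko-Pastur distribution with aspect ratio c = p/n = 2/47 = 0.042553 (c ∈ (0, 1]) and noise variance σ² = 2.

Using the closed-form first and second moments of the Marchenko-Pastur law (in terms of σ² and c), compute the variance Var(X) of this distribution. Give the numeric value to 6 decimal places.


Recall the MP moments m_1 = E[X] = σ² and m_2 = E[X²] = σ⁴ (1 + c).
m_1 = E[X] = σ² = 2, so m_1² = 4.
m_2 = E[X²] = σ⁴ (1 + c) = 4 · (1 + 0.042553) = 4 · 1.042553 = 4.170213.
(Note m_2 − m_1² simplifies to c · σ⁴ = 0.042553 · 4.)

Var(X) = m_2 − m_1² = 4.170213 − 4 = 0.170213.


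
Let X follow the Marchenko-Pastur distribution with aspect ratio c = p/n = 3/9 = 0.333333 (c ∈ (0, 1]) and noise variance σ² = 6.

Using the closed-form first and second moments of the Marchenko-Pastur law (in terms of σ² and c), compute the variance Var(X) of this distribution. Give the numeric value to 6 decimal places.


Recall the MP moments m_1 = E[X] = σ² and m_2 = E[X²] = σ⁴ (1 + c).
m_1 = E[X] = σ² = 6, so m_1² = 36.
m_2 = E[X²] = σ⁴ (1 + c) = 36 · (1 + 0.333333) = 36 · 1.333333 = 48.000000.
(Note m_2 − m_1² simplifies to c · σ⁴ = 0.333333 · 36.)

Var(X) = m_2 − m_1² = 48.000000 − 36 = 12.000000.


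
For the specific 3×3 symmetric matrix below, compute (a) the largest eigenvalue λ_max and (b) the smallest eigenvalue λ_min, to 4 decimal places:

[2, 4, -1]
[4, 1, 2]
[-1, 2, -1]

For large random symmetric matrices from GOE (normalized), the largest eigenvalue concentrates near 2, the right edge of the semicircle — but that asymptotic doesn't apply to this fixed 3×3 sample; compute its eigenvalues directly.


Since M is real symmetric, all three eigenvalues are real; they are the roots of det(λI − M) = λ³ − (tr M) λ² + s λ − det M, where s is the sum of the principal 2×2 minors.
tr M = 2 + 1 + (-1) = 2.
s = (2·1 − 4²) + (2·(-1) − (-1)²) + (1·(-1) − 2²) = -14 + (-3) + (-5) = -22.
det M (expand along row 1) = 2·(-5) − 4·(-2) + (-1)·9 = -11.
Characteristic polynomial: λ³ − 2λ² − 22λ + 11 = 0.
Substitute λ = y + (tr M)/3 = y + 0.666667 to remove the quadratic term: y³ + p·y + q = 0 with p = s − (tr M)²/3 = -23.333333 and q = −2(tr M)³/27 + (tr M)·s/3 − det M = -4.259259.
Three real roots ⇒ use the trigonometric (Viète) form: r = 2√(−p/3) = 5.577734, φ = arccos(3q/(p·r)) = arccos(0.098179) = 1.472458 rad.
y_k = r·cos(φ/3 − 2πk/3) for k = 0, 1, 2 gives y = 4.919265, -0.182801, -4.736463.
λ_k = y_k + 0.666667 gives λ = 5.5859, 0.4839, -4.0698 (check: the sum is 2.0000 = tr M).

Hence λ_max = 5.5859 and λ_min = -4.0698.


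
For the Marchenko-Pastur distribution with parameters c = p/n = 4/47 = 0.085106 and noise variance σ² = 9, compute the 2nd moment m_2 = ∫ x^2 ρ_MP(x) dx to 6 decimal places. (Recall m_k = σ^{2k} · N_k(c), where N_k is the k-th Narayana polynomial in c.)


E[X²] = σ⁴ (1 + c) (second MP moment). With σ² = 9 (so σ⁴ = 81) and c = 4/47 = 0.085106: E[X²] = 81 · (1 + 0.085106) = 81 · 1.085106.

So E[X^2] = 87.893617.


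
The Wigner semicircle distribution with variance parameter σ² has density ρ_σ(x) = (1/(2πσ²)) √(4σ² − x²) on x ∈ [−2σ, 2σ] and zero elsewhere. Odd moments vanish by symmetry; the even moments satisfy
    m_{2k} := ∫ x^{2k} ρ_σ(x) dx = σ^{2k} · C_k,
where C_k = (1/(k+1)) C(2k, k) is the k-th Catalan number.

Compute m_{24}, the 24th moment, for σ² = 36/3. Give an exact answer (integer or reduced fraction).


By the scaled semicircle moment identity, m_{2k} = σ^{2k} · C_k with k = 12.
C_12 = (1/(k+1)) · C(2k, k) = (1/13) · C(24, 12) = (1/13) · 2704156 = 208012.
σ^{2k} = (σ²)^k = (36/3)^12 = 8916100448256.

Therefore m_{24} = σ^{24} · C_12 = 8916100448256 · 208012 = 1854655886442627072.


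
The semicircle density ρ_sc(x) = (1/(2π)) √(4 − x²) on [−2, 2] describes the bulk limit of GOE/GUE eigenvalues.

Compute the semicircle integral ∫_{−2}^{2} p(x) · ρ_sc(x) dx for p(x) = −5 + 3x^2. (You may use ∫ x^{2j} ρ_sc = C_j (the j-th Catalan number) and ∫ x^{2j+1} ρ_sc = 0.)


Write p(x) = Σ a_i x^i, split into monomials and integrate each against ρ_sc separately.
Using ∫ x^{2j} ρ_sc = C_j = (1/(j+1)) C(2j, j) (Catalan numbers) and ∫ x^{2j+1} ρ_sc = 0 (odd monomials vanish by symmetry):
  i = 0 (even): a_0 · C_{0} = -5 · 1 = -5
  i = 2 (even): a_2 · C_{1} = 3 · 1 = 3

Summing the contributions: ∫_{−2}^{2} p(x) ρ_sc(x) dx = (-5) + 3 = -2.


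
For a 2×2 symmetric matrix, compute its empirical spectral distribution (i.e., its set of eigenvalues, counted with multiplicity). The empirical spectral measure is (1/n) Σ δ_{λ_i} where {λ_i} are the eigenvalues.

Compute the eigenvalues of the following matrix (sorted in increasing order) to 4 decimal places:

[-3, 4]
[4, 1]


Since M is real symmetric, both eigenvalues are real; they are the roots of det(λI − M) = λ² − (tr M) λ + det M.
tr M = -3 + 1 = -2.
det M = (-3)·1 − 4² = -3 − 16 = -19.
Characteristic polynomial: λ² + 2λ − 19 = 0.
Discriminant Δ = (tr M)² − 4·det M = 4 − (-76) = 80; √Δ = 8.944272.
λ = (tr M ± √Δ)/2 = (-2 ± 8.944272)/2, giving (tr M − √Δ)/2 = -5.4721 and (tr M + √Δ)/2 = 3.4721.

Eigenvalues sorted in increasing order: [-5.4721, 3.4721].


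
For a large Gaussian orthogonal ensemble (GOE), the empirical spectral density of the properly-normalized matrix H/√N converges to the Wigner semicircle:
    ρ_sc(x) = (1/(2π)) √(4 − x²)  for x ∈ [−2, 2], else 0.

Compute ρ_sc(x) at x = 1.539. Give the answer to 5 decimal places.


ρ_sc(x) = (1/(2π)) √(4 − x²). With x = 1.539:
  4 − x² = 4 − (1.539)² = 4 − 2.368521 = 1.631479.
  √(4 − x²) = 1.277294.
  1/(2π) = 0.159155.
  ρ_sc(1.539) = 0.159155 · 1.277294 = 0.203288.

Rounded to 5 decimal places: ρ_sc(1.539) ≈ 0.20329.


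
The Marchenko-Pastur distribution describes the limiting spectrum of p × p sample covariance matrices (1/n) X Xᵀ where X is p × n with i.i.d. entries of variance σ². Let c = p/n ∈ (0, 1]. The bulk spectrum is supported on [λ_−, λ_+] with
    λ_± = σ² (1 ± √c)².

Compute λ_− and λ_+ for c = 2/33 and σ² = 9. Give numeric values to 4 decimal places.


c = 2/33 = 0.060606; √c = 0.246183.
λ_− = σ² (1 − √c)² = 9 · (1 − 0.246183)² = 9 · (0.753817)² = 5.114161.
λ_+ = σ² (1 + √c)² = 9 · (1 + 0.246183)² = 9 · (1.246183)² = 13.976748.

Rounded to 4 decimal places: λ_− ≈ 5.1142, λ_+ ≈ 13.9767.


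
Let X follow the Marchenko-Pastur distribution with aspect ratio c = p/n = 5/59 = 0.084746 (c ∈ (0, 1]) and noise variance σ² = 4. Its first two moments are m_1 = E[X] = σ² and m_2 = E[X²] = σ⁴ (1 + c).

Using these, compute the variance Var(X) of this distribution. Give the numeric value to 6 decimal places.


m_1 = E[X] = σ² = 4, so m_1² = 16.
m_2 = E[X²] = σ⁴ (1 + c) = 16 · (1 + 0.084746) = 16 · 1.084746 = 17.355932.
(Note m_2 − m_1² simplifies to c · σ⁴ = 0.084746 · 16.)

Var(X) = m_2 − m_1² = 17.355932 − 16 = 1.355932.


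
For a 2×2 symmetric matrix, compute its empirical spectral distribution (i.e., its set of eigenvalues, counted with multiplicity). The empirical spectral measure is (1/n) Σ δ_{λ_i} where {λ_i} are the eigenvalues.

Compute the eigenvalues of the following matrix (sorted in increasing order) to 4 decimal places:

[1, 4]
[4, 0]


Since M is real symmetric, both eigenvalues are real; they are the roots of det(λI − M) = λ² − (tr M) λ + det M.
tr M = 1 + 0 = 1.
det M = 1·0 − 4² = 0 − 16 = -16.
Characteristic polynomial: λ² − λ − 16 = 0.
Discriminant Δ = (tr M)² − 4·det M = 1 − (-64) = 65; √Δ = 8.062258.
λ = (tr M ± √Δ)/2 = (1 ± 8.062258)/2, giving (tr M − √Δ)/2 = -3.5311 and (tr M + √Δ)/2 = 4.5311.

Eigenvalues sorted in increasing order: [-3.5311, 4.5311].
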